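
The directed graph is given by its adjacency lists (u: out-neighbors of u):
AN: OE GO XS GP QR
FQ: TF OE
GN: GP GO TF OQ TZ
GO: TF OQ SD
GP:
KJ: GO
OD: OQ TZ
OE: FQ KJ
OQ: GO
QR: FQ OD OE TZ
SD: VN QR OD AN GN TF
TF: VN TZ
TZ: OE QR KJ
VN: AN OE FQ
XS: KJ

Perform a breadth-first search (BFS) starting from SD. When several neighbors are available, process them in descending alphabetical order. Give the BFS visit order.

Visit SD; enqueue VN, TF, QR, OD, GN, AN → queue [VN, TF, QR, OD, GN, AN]
Visit VN; enqueue OE, FQ → queue [TF, QR, OD, GN, AN, OE, FQ]
Visit TF; enqueue TZ → queue [QR, OD, GN, AN, OE, FQ, TZ]
Visit QR → queue [OD, GN, AN, OE, FQ, TZ]
Visit OD; enqueue OQ → queue [GN, AN, OE, FQ, TZ, OQ]
Visit GN; enqueue GP, GO → queue [AN, OE, FQ, TZ, OQ, GP, GO]
Visit AN; enqueue XS → queue [OE, FQ, TZ, OQ, GP, GO, XS]
Visit OE; enqueue KJ → queue [FQ, TZ, OQ, GP, GO, XS, KJ]
Visit FQ → queue [TZ, OQ, GP, GO, XS, KJ]
Visit TZ → queue [OQ, GP, GO, XS, KJ]
Visit OQ → queue [GP, GO, XS, KJ]
Visit GP → queue [GO, XS, KJ]
Visit GO → queue [XS, KJ]
Visit XS → queue [KJ]
Visit KJ → queue []

SD -> VN -> TF -> QR -> OD -> GN -> AN -> OE -> FQ -> TZ -> OQ -> GP -> GO -> XS -> KJ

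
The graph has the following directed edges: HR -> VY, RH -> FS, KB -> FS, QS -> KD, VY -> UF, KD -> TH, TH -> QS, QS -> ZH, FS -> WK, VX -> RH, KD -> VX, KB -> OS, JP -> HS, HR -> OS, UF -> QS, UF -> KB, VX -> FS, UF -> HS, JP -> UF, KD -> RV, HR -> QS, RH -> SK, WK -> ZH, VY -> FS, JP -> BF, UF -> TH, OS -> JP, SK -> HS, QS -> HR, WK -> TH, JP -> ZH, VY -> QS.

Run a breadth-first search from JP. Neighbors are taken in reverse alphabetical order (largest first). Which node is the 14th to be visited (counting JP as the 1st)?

Visit JP; enqueue ZH, UF, HS, BF → queue [ZH, UF, HS, BF]
Visit ZH → queue [UF, HS, BF]
Visit UF; enqueue TH, QS, KB → queue [HS, BF, TH, QS, KB]
Visit HS → queue [BF, TH, QS, KB]
Visit BF → queue [TH, QS, KB]
Visit TH → queue [QS, KB]
Visit QS; enqueue KD, HR → queue [KB, KD, HR]
Visit KB; enqueue OS, FS → queue [KD, HR, OS, FS]
Visit KD; enqueue VX, RV → queue [HR, OS, FS, VX, RV]
Visit HR; enqueue VY → queue [OS, FS, VX, RV, VY]
Visit OS → queue [FS, VX, RV, VY]
Visit FS; enqueue WK → queue [VX, RV, VY, WK]
Visit VX; enqueue RH → queue [RV, VY, WK, RH]
Visit RV → queue [VY, WK, RH]
Visit VY → queue [WK, RH]
Visit WK → queue [RH]
Visit RH; enqueue SK → queue [SK]
Visit SK → queue []

Visit order: JP, ZH, UF, HS, BF, TH, QS, KB, KD, HR, OS, FS, VX, RV, VY, WK, RH, SK

RV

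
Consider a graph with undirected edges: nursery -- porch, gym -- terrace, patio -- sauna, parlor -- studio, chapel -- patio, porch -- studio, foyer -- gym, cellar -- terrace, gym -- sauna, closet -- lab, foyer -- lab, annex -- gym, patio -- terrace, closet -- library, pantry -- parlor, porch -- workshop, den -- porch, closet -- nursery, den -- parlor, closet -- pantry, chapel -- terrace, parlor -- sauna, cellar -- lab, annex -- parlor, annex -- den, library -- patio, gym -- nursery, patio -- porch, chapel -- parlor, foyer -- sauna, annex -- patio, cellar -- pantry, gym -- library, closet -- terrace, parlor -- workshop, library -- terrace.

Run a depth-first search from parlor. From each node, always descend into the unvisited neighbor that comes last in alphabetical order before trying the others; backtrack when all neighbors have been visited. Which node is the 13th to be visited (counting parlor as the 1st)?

Visit parlor
parlor → workshop
workshop → porch
porch → studio
porch → patio
patio → terrace
terrace → library
library → gym
gym → sauna
sauna → foyer
foyer → lab
lab → closet
closet → pantry
pantry → cellar
closet → nursery
gym → annex
annex → den
terrace → chapel

Visit order: parlor, workshop, porch, studio, patio, terrace, library, gym, sauna, foyer, lab, closet, pantry, cellar, nursery, annex, den, chapel

pantry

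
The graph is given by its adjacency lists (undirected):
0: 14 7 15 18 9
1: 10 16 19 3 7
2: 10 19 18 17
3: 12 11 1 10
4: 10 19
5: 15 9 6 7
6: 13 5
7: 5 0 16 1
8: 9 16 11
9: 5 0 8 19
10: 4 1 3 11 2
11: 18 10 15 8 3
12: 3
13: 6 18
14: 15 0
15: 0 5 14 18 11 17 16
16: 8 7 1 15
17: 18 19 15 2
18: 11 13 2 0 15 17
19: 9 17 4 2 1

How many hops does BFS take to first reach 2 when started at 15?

2

Level 0: 15
Level 1: 0, 5, 11, 14, 16, 17, 18
Level 2: 1, 2, 3, 6, 7, 8, 9, 10, 13, 19
Level 3: 4, 12
2 first appears at level 2.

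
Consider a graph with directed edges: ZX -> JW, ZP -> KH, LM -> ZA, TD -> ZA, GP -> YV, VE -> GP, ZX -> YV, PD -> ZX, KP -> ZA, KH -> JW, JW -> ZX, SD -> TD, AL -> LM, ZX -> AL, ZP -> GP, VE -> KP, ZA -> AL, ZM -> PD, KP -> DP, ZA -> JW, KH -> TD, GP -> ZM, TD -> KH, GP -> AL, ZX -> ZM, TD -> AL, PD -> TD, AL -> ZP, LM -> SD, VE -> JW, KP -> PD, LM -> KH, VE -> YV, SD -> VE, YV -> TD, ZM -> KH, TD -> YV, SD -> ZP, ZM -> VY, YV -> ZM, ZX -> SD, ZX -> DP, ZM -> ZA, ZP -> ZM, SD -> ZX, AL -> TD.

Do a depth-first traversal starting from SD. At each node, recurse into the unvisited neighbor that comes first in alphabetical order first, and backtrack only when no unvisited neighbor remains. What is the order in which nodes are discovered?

SD -> TD -> AL -> LM -> KH -> JW -> ZX -> DP -> YV -> ZM -> PD -> VY -> ZA -> ZP -> GP -> VE -> KP

Visit SD
SD → TD
TD → AL
AL → LM
LM → KH
KH → JW
JW → ZX
ZX → DP
ZX → YV
YV → ZM
ZM → PD
ZM → VY
ZM → ZA
AL → ZP
ZP → GP
SD → VE
VE → KP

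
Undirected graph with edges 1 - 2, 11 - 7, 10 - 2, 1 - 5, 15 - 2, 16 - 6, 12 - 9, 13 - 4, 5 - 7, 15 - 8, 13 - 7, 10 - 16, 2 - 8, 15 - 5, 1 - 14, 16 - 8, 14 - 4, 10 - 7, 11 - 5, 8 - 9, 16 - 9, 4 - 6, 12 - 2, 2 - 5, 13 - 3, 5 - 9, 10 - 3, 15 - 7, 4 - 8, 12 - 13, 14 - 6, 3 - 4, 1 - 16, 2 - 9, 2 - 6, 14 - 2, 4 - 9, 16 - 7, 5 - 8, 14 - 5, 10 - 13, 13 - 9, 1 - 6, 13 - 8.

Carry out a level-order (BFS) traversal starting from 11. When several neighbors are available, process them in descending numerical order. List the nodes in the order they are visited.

Visit 11; enqueue 7, 5 → queue [7, 5]
Visit 7; enqueue 16, 15, 13, 10 → queue [5, 16, 15, 13, 10]
Visit 5; enqueue 14, 9, 8, 2, 1 → queue [16, 15, 13, 10, 14, 9, 8, 2, 1]
Visit 16; enqueue 6 → queue [15, 13, 10, 14, 9, 8, 2, 1, 6]
Visit 15 → queue [13, 10, 14, 9, 8, 2, 1, 6]
Visit 13; enqueue 12, 4, 3 → queue [10, 14, 9, 8, 2, 1, 6, 12, 4, 3]
Visit 10 → queue [14, 9, 8, 2, 1, 6, 12, 4, 3]
Visit 14 → queue [9, 8, 2, 1, 6, 12, 4, 3]
Visit 9 → queue [8, 2, 1, 6, 12, 4, 3]
Visit 8 → queue [2, 1, 6, 12, 4, 3]
Visit 2 → queue [1, 6, 12, 4, 3]
Visit 1 → queue [6, 12, 4, 3]
Visit 6 → queue [12, 4, 3]
Visit 12 → queue [4, 3]
Visit 4 → queue [3]
Visit 3 → queue []

11 7 5 16 15 13 10 14 9 8 2 1 6 12 4 3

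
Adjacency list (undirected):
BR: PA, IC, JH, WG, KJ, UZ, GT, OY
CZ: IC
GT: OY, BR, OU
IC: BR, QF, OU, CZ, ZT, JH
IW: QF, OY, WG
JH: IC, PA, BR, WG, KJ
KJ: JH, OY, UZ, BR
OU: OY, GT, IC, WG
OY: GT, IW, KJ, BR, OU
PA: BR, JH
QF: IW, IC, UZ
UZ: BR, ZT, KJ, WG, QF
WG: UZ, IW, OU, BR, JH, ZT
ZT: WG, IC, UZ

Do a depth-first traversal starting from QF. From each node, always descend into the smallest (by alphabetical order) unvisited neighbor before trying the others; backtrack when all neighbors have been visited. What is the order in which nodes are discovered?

QF IC BR GT OU OY IW WG JH KJ UZ ZT PA CZ

Visit QF
QF → IC
IC → BR
BR → GT
GT → OU
OU → OY
OY → IW
IW → WG
WG → JH
JH → KJ
KJ → UZ
UZ → ZT
JH → PA
IC → CZ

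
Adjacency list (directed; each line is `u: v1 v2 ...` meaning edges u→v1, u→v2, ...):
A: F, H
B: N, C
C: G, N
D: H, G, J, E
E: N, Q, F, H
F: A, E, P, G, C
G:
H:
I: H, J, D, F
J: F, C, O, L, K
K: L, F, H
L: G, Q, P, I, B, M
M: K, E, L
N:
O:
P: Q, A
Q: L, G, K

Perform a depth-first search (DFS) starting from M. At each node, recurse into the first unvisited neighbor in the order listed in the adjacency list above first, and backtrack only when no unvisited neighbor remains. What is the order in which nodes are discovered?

M K L G Q P A F E N H C I J O D B

Visit M
M → K
K → L
L → G
L → Q
L → P
P → A
A → F
F → E
E → N
E → H
F → C
L → I
I → J
J → O
I → D
L → B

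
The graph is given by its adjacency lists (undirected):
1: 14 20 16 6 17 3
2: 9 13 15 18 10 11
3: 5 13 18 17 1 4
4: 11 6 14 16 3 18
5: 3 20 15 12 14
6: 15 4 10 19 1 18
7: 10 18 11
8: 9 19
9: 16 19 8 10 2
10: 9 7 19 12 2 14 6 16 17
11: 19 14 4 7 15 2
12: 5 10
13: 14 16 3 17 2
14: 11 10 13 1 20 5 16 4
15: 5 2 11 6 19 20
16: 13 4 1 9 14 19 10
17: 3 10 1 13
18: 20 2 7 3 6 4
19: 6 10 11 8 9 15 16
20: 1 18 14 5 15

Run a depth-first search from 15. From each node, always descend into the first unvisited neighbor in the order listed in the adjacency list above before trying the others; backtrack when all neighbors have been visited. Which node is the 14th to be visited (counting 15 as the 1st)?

Visit 15
15 → 5
5 → 3
3 → 13
13 → 14
14 → 11
11 → 19
19 → 6
6 → 4
4 → 16
16 → 1
1 → 20
20 → 18
18 → 2
2 → 9
9 → 8
9 → 10
10 → 7
10 → 12
10 → 17

Visit order: 15, 5, 3, 13, 14, 11, 19, 6, 4, 16, 1, 20, 18, 2, 9, 8, 10, 7, 12, 17

2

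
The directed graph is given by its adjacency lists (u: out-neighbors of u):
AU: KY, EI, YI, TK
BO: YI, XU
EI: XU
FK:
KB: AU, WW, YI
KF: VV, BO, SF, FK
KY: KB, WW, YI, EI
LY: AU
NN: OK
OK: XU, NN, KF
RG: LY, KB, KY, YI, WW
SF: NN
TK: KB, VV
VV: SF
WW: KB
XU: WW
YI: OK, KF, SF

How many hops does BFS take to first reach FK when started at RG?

Level 0: RG
Level 1: KB, KY, LY, WW, YI
Level 2: AU, EI, KF, OK, SF
Level 3: BO, FK, NN, TK, VV, XU
FK first appears at level 3.

3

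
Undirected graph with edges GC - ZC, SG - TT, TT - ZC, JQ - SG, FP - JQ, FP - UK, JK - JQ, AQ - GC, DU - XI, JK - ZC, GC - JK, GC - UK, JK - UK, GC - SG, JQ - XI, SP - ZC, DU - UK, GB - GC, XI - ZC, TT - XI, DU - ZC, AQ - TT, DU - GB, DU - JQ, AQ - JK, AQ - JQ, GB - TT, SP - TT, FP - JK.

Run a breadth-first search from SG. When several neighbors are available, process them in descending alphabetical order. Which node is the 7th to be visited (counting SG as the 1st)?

SP

Visit SG; enqueue TT, JQ, GC → queue [TT, JQ, GC]
Visit TT; enqueue ZC, XI, SP, GB, AQ → queue [JQ, GC, ZC, XI, SP, GB, AQ]
Visit JQ; enqueue JK, FP, DU → queue [GC, ZC, XI, SP, GB, AQ, JK, FP, DU]
Visit GC; enqueue UK → queue [ZC, XI, SP, GB, AQ, JK, FP, DU, UK]
Visit ZC → queue [XI, SP, GB, AQ, JK, FP, DU, UK]
Visit XI → queue [SP, GB, AQ, JK, FP, DU, UK]
Visit SP → queue [GB, AQ, JK, FP, DU, UK]
Visit GB → queue [AQ, JK, FP, DU, UK]
Visit AQ → queue [JK, FP, DU, UK]
Visit JK → queue [FP, DU, UK]
Visit FP → queue [DU, UK]
Visit DU → queue [UK]
Visit UK → queue []

Visit order: SG, TT, JQ, GC, ZC, XI, SP, GB, AQ, JK, FP, DU, UK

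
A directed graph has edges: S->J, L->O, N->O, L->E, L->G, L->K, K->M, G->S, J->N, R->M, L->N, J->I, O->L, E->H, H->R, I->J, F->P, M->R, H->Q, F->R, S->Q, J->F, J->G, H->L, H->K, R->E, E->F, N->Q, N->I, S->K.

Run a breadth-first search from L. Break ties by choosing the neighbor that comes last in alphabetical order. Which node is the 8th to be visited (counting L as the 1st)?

I

Visit L; enqueue O, N, K, G, E → queue [O, N, K, G, E]
Visit O → queue [N, K, G, E]
Visit N; enqueue Q, I → queue [K, G, E, Q, I]
Visit K; enqueue M → queue [G, E, Q, I, M]
Visit G; enqueue S → queue [E, Q, I, M, S]
Visit E; enqueue H, F → queue [Q, I, M, S, H, F]
Visit Q → queue [I, M, S, H, F]
Visit I; enqueue J → queue [M, S, H, F, J]
Visit M; enqueue R → queue [S, H, F, J, R]
Visit S → queue [H, F, J, R]
Visit H → queue [F, J, R]
Visit F; enqueue P → queue [J, R, P]
Visit J → queue [R, P]
Visit R → queue [P]
Visit P → queue []

Visit order: L, O, N, K, G, E, Q, I, M, S, H, F, J, R, P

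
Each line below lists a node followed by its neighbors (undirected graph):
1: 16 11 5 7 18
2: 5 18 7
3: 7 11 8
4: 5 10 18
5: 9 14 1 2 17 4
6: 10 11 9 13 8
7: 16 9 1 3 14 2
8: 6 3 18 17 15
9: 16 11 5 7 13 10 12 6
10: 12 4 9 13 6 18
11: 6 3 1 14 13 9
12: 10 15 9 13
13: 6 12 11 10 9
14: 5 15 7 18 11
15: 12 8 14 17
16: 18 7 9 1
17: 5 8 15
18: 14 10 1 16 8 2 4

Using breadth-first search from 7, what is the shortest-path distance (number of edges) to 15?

2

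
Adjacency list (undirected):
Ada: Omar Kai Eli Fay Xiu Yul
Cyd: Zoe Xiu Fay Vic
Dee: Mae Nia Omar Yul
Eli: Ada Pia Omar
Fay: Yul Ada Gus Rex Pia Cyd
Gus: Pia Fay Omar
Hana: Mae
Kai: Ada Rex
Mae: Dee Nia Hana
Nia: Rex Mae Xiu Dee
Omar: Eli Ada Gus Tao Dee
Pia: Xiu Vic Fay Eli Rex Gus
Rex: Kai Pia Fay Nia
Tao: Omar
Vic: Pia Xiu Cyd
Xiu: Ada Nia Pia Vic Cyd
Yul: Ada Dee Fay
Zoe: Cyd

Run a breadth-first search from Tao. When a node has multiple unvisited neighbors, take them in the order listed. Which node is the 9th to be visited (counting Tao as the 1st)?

Visit Tao; enqueue Omar → queue [Omar]
Visit Omar; enqueue Eli, Ada, Gus, Dee → queue [Eli, Ada, Gus, Dee]
Visit Eli; enqueue Pia → queue [Ada, Gus, Dee, Pia]
Visit Ada; enqueue Kai, Fay, Xiu, Yul → queue [Gus, Dee, Pia, Kai, Fay, Xiu, Yul]
Visit Gus → queue [Dee, Pia, Kai, Fay, Xiu, Yul]
Visit Dee; enqueue Mae, Nia → queue [Pia, Kai, Fay, Xiu, Yul, Mae, Nia]
Visit Pia; enqueue Vic, Rex → queue [Kai, Fay, Xiu, Yul, Mae, Nia, Vic, Rex]
Visit Kai → queue [Fay, Xiu, Yul, Mae, Nia, Vic, Rex]
Visit Fay; enqueue Cyd → queue [Xiu, Yul, Mae, Nia, Vic, Rex, Cyd]
Visit Xiu → queue [Yul, Mae, Nia, Vic, Rex, Cyd]
Visit Yul → queue [Mae, Nia, Vic, Rex, Cyd]
Visit Mae; enqueue Hana → queue [Nia, Vic, Rex, Cyd, Hana]
Visit Nia → queue [Vic, Rex, Cyd, Hana]
Visit Vic → queue [Rex, Cyd, Hana]
Visit Rex → queue [Cyd, Hana]
Visit Cyd; enqueue Zoe → queue [Hana, Zoe]
Visit Hana → queue [Zoe]
Visit Zoe → queue []

Visit order: Tao, Omar, Eli, Ada, Gus, Dee, Pia, Kai, Fay, Xiu, Yul, Mae, Nia, Vic, Rex, Cyd, Hana, Zoe

Fay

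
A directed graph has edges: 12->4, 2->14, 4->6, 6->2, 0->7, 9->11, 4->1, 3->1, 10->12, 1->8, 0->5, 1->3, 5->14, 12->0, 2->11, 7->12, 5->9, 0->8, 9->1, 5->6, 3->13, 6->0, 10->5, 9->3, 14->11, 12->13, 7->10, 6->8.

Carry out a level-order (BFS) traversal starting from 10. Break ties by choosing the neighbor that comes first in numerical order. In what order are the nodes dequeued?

Visit 10; enqueue 5, 12 → queue [5, 12]
Visit 5; enqueue 6, 9, 14 → queue [12, 6, 9, 14]
Visit 12; enqueue 0, 4, 13 → queue [6, 9, 14, 0, 4, 13]
Visit 6; enqueue 2, 8 → queue [9, 14, 0, 4, 13, 2, 8]
Visit 9; enqueue 1, 3, 11 → queue [14, 0, 4, 13, 2, 8, 1, 3, 11]
Visit 14 → queue [0, 4, 13, 2, 8, 1, 3, 11]
Visit 0; enqueue 7 → queue [4, 13, 2, 8, 1, 3, 11, 7]
Visit 4 → queue [13, 2, 8, 1, 3, 11, 7]
Visit 13 → queue [2, 8, 1, 3, 11, 7]
Visit 2 → queue [8, 1, 3, 11, 7]
Visit 8 → queue [1, 3, 11, 7]
Visit 1 → queue [3, 11, 7]
Visit 3 → queue [11, 7]
Visit 11 → queue [7]
Visit 7 → queue []

10, 5, 12, 6, 9, 14, 0, 4, 13, 2, 8, 1, 3, 11, 7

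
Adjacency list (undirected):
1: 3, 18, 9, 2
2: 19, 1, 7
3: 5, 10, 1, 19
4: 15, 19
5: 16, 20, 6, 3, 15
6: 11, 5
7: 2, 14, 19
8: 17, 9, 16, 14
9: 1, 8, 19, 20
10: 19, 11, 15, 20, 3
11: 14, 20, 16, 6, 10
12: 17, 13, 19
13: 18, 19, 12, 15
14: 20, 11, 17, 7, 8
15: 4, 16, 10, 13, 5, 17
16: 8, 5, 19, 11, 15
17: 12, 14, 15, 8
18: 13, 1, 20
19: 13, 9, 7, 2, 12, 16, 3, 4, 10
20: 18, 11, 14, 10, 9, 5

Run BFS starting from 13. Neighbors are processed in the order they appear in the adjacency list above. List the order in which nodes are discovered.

13 18 19 12 15 1 20 9 7 2 16 3 4 10 17 5 11 14 8 6

Visit 13; enqueue 18, 19, 12, 15 → queue [18, 19, 12, 15]
Visit 18; enqueue 1, 20 → queue [19, 12, 15, 1, 20]
Visit 19; enqueue 9, 7, 2, 16, 3, 4, 10 → queue [12, 15, 1, 20, 9, 7, 2, 16, 3, 4, 10]
Visit 12; enqueue 17 → queue [15, 1, 20, 9, 7, 2, 16, 3, 4, 10, 17]
Visit 15; enqueue 5 → queue [1, 20, 9, 7, 2, 16, 3, 4, 10, 17, 5]
Visit 1 → queue [20, 9, 7, 2, 16, 3, 4, 10, 17, 5]
Visit 20; enqueue 11, 14 → queue [9, 7, 2, 16, 3, 4, 10, 17, 5, 11, 14]
Visit 9; enqueue 8 → queue [7, 2, 16, 3, 4, 10, 17, 5, 11, 14, 8]
Visit 7 → queue [2, 16, 3, 4, 10, 17, 5, 11, 14, 8]
Visit 2 → queue [16, 3, 4, 10, 17, 5, 11, 14, 8]
Visit 16 → queue [3, 4, 10, 17, 5, 11, 14, 8]
Visit 3 → queue [4, 10, 17, 5, 11, 14, 8]
Visit 4 → queue [10, 17, 5, 11, 14, 8]
Visit 10 → queue [17, 5, 11, 14, 8]
Visit 17 → queue [5, 11, 14, 8]
Visit 5; enqueue 6 → queue [11, 14, 8, 6]
Visit 11 → queue [14, 8, 6]
Visit 14 → queue [8, 6]
Visit 8 → queue [6]
Visit 6 → queue []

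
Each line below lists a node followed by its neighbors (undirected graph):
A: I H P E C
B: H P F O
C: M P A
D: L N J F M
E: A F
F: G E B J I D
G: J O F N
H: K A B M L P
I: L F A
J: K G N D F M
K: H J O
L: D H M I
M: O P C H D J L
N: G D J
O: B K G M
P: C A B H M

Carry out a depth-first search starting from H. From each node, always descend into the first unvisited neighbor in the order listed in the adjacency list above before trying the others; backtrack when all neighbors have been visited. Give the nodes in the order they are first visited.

H -> K -> J -> G -> O -> B -> P -> C -> M -> D -> L -> I -> F -> E -> A -> N

Visit H
H → K
K → J
J → G
G → O
O → B
B → P
P → C
C → M
M → D
D → L
L → I
I → F
F → E
E → A
D → N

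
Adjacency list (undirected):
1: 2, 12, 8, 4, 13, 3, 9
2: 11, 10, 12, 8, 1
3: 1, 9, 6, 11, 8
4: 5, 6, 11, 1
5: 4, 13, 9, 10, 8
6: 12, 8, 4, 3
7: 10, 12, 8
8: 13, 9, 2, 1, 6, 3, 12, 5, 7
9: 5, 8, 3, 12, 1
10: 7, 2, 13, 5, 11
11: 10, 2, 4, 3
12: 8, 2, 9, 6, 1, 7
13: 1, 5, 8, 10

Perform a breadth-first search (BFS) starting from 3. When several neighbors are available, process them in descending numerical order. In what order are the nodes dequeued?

Visit 3; enqueue 11, 9, 8, 6, 1 → queue [11, 9, 8, 6, 1]
Visit 11; enqueue 10, 4, 2 → queue [9, 8, 6, 1, 10, 4, 2]
Visit 9; enqueue 12, 5 → queue [8, 6, 1, 10, 4, 2, 12, 5]
Visit 8; enqueue 13, 7 → queue [6, 1, 10, 4, 2, 12, 5, 13, 7]
Visit 6 → queue [1, 10, 4, 2, 12, 5, 13, 7]
Visit 1 → queue [10, 4, 2, 12, 5, 13, 7]
Visit 10 → queue [4, 2, 12, 5, 13, 7]
Visit 4 → queue [2, 12, 5, 13, 7]
Visit 2 → queue [12, 5, 13, 7]
Visit 12 → queue [5, 13, 7]
Visit 5 → queue [13, 7]
Visit 13 → queue [7]
Visit 7 → queue []

3 -> 11 -> 9 -> 8 -> 6 -> 1 -> 10 -> 4 -> 2 -> 12 -> 5 -> 13 -> 7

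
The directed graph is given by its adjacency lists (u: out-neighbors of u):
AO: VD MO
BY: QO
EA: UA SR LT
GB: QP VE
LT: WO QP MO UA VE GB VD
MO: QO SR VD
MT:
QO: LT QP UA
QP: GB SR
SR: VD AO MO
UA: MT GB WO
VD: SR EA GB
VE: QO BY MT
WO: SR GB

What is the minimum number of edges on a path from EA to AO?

2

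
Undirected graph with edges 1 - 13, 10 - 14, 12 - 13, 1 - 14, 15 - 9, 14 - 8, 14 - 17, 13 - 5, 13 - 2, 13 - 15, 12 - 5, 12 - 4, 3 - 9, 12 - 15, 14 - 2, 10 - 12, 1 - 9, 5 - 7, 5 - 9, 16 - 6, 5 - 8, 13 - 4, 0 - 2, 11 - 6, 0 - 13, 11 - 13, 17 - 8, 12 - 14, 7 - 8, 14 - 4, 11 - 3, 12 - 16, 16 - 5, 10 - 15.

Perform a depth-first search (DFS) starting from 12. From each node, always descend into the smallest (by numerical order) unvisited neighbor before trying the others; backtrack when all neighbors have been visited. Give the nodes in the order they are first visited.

Visit 12
12 → 4
4 → 13
13 → 0
0 → 2
2 → 14
14 → 1
1 → 9
9 → 3
3 → 11
11 → 6
6 → 16
16 → 5
5 → 7
7 → 8
8 → 17
9 → 15
15 → 10

12, 4, 13, 0, 2, 14, 1, 9, 3, 11, 6, 16, 5, 7, 8, 17, 15, 10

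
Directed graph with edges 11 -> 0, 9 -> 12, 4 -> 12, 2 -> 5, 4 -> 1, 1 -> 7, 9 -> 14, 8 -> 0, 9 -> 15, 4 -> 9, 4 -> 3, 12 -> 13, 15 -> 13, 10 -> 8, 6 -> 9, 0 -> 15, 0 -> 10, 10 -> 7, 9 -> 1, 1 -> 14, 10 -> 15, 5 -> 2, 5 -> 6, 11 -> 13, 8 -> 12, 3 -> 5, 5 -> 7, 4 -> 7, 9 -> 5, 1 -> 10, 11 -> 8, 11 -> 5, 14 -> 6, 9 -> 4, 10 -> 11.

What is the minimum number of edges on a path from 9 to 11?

Level 0: 9
Level 1: 1, 4, 5, 12, 14, 15
Level 2: 2, 3, 6, 7, 10, 13
Level 3: 8, 11
Level 4: 0
11 first appears at level 3.

3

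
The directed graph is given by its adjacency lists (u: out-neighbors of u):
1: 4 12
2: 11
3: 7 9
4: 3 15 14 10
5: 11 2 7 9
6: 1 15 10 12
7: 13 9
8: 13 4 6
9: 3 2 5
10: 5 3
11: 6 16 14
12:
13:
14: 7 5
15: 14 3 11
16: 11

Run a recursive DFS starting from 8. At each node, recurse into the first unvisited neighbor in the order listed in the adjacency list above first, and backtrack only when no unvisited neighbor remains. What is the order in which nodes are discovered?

Visit 8
8 → 13
8 → 4
4 → 3
3 → 7
7 → 9
9 → 2
2 → 11
11 → 6
6 → 1
1 → 12
6 → 15
15 → 14
14 → 5
6 → 10
11 → 16

8 -> 13 -> 4 -> 3 -> 7 -> 9 -> 2 -> 11 -> 6 -> 1 -> 12 -> 15 -> 14 -> 5 -> 10 -> 16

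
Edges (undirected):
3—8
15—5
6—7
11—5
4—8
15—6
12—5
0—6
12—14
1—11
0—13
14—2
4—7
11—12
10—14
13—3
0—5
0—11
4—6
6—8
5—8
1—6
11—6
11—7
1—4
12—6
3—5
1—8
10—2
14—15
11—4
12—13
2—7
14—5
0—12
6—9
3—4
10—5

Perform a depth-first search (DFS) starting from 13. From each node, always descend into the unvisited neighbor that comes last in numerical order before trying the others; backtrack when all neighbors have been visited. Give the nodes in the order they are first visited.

Visit 13
13 → 12
12 → 14
14 → 15
15 → 6
6 → 11
11 → 7
7 → 4
4 → 8
8 → 5
5 → 10
10 → 2
5 → 3
5 → 0
8 → 1
6 → 9

13 12 14 15 6 11 7 4 8 5 10 2 3 0 1 9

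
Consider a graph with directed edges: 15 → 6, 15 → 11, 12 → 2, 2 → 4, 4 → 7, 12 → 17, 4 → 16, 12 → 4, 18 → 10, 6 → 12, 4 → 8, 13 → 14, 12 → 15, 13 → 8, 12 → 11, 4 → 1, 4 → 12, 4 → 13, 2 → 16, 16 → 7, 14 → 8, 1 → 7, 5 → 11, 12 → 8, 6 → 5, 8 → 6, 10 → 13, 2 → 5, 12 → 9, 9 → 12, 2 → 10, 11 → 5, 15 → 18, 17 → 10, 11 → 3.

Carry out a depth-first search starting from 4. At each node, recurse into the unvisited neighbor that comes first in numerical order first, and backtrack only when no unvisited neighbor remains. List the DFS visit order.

4, 1, 7, 8, 6, 5, 11, 3, 12, 2, 10, 13, 14, 16, 9, 15, 18, 17

Visit 4
4 → 1
1 → 7
4 → 8
8 → 6
6 → 5
5 → 11
11 → 3
6 → 12
12 → 2
2 → 10
10 → 13
13 → 14
2 → 16
12 → 9
12 → 15
15 → 18
12 → 17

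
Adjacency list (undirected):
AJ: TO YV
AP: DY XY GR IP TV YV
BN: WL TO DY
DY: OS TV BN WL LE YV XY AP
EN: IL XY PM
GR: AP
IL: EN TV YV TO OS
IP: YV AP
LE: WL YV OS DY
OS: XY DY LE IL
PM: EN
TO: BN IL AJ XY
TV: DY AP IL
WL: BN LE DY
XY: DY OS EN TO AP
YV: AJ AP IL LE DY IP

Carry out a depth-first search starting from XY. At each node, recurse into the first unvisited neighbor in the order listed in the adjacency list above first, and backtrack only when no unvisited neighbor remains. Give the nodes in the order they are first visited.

XY, DY, OS, LE, WL, BN, TO, IL, EN, PM, TV, AP, GR, IP, YV, AJ

Visit XY
XY → DY
DY → OS
OS → LE
LE → WL
WL → BN
BN → TO
TO → IL
IL → EN
EN → PM
IL → TV
TV → AP
AP → GR
AP → IP
IP → YV
YV → AJ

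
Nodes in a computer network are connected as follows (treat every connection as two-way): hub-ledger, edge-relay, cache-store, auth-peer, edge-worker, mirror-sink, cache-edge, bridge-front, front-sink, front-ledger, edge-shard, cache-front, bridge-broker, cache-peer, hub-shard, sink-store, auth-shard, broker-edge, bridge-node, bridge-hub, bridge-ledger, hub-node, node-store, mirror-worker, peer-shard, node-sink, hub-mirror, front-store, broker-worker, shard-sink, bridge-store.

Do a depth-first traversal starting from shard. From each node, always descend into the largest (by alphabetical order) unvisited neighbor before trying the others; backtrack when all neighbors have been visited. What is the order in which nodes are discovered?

Visit shard
shard → sink
sink → store
store → node
node → hub
hub → mirror
mirror → worker
worker → edge
edge → relay
edge → cache
cache → peer
peer → auth
cache → front
front → ledger
ledger → bridge
bridge → broker

shard sink store node hub mirror worker edge relay cache peer auth front ledger bridge broker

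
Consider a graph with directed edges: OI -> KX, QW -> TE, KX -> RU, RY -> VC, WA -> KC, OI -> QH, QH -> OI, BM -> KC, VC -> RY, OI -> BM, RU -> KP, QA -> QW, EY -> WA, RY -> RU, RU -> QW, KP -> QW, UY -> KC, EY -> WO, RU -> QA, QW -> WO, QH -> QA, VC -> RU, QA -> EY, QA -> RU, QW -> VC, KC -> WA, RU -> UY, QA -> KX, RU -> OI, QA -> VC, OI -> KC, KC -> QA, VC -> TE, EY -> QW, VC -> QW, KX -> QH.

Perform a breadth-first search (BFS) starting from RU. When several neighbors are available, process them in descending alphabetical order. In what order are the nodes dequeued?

RU -> UY -> QW -> QA -> OI -> KP -> KC -> WO -> VC -> TE -> KX -> EY -> QH -> BM -> WA -> RY

Visit RU; enqueue UY, QW, QA, OI, KP → queue [UY, QW, QA, OI, KP]
Visit UY; enqueue KC → queue [QW, QA, OI, KP, KC]
Visit QW; enqueue WO, VC, TE → queue [QA, OI, KP, KC, WO, VC, TE]
Visit QA; enqueue KX, EY → queue [OI, KP, KC, WO, VC, TE, KX, EY]
Visit OI; enqueue QH, BM → queue [KP, KC, WO, VC, TE, KX, EY, QH, BM]
Visit KP → queue [KC, WO, VC, TE, KX, EY, QH, BM]
Visit KC; enqueue WA → queue [WO, VC, TE, KX, EY, QH, BM, WA]
Visit WO → queue [VC, TE, KX, EY, QH, BM, WA]
Visit VC; enqueue RY → queue [TE, KX, EY, QH, BM, WA, RY]
Visit TE → queue [KX, EY, QH, BM, WA, RY]
Visit KX → queue [EY, QH, BM, WA, RY]
Visit EY → queue [QH, BM, WA, RY]
Visit QH → queue [BM, WA, RY]
Visit BM → queue [WA, RY]
Visit WA → queue [RY]
Visit RY → queue []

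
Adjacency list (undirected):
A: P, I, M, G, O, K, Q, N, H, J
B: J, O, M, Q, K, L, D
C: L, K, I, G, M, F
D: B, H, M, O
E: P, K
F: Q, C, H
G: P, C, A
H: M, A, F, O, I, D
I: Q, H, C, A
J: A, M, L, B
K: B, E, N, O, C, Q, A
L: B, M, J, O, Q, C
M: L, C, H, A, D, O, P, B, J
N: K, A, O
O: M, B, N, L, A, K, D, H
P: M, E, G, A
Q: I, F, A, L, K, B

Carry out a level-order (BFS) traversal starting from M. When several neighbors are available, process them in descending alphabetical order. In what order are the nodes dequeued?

M → P → O → L → J → H → D → C → B → A → G → E → N → K → Q → I → F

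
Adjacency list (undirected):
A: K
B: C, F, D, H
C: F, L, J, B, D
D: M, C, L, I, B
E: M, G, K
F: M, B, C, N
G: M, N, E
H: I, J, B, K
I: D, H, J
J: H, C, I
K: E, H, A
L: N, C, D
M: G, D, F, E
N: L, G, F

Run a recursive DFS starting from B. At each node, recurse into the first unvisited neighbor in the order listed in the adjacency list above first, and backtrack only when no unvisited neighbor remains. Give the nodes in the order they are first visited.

Visit B
B → C
C → F
F → M
M → G
G → N
N → L
L → D
D → I
I → H
H → J
H → K
K → E
K → A

B C F M G N L D I H J K E A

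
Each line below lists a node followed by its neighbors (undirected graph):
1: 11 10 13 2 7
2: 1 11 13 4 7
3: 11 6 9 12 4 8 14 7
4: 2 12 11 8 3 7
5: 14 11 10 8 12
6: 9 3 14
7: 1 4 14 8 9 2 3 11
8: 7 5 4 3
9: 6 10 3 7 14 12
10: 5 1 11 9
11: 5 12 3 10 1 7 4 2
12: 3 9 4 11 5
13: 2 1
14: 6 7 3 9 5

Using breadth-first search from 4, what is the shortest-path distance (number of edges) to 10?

2

Level 0: 4
Level 1: 2, 3, 7, 8, 11, 12
Level 2: 1, 5, 6, 9, 10, 13, 14
10 first appears at level 2.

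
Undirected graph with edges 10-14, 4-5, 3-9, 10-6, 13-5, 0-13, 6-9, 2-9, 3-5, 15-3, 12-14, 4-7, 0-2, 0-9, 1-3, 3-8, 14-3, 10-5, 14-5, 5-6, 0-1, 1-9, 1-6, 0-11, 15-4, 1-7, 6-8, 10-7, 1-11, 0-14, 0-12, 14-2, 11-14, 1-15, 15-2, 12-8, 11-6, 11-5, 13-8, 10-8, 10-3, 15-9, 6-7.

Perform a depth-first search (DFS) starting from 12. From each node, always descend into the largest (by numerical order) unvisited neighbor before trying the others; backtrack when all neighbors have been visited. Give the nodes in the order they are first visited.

Visit 12
12 → 14
14 → 11
11 → 6
6 → 10
10 → 8
8 → 13
13 → 5
5 → 4
4 → 15
15 → 9
9 → 3
3 → 1
1 → 7
1 → 0
0 → 2

12 14 11 6 10 8 13 5 4 15 9 3 1 7 0 2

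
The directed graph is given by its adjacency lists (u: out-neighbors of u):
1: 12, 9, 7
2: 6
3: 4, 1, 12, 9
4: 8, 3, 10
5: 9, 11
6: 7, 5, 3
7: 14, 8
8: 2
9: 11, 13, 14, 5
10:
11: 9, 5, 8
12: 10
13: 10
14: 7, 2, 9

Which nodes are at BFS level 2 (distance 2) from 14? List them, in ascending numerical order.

5, 6, 8, 11, 13

Level 0: 14
Level 1: 2, 7, 9
Level 2: 5, 6, 8, 11, 13
Level 3: 3, 10
Level 4: 1, 4, 12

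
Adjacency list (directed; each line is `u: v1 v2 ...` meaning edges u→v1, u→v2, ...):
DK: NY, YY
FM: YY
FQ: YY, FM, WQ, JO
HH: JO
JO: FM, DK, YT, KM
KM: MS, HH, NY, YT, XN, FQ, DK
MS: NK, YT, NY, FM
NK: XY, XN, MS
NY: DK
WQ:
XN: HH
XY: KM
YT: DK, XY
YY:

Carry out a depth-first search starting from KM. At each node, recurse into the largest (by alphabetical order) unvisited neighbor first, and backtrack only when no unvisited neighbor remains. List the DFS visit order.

Visit KM
KM → YT
YT → XY
YT → DK
DK → YY
DK → NY
KM → XN
XN → HH
HH → JO
JO → FM
KM → MS
MS → NK
KM → FQ
FQ → WQ

KM YT XY DK YY NY XN HH JO FM MS NK FQ WQ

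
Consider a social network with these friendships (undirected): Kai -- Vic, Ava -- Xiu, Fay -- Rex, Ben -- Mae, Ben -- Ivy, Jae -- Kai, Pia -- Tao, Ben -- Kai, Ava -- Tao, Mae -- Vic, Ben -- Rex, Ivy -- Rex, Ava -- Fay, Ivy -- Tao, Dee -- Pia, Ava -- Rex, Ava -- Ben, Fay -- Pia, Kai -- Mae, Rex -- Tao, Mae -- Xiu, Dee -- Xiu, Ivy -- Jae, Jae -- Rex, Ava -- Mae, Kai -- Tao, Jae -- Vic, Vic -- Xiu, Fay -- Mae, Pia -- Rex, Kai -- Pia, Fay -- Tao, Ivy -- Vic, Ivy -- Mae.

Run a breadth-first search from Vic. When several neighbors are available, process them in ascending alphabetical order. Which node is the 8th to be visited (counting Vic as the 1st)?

Visit Vic; enqueue Ivy, Jae, Kai, Mae, Xiu → queue [Ivy, Jae, Kai, Mae, Xiu]
Visit Ivy; enqueue Ben, Rex, Tao → queue [Jae, Kai, Mae, Xiu, Ben, Rex, Tao]
Visit Jae → queue [Kai, Mae, Xiu, Ben, Rex, Tao]
Visit Kai; enqueue Pia → queue [Mae, Xiu, Ben, Rex, Tao, Pia]
Visit Mae; enqueue Ava, Fay → queue [Xiu, Ben, Rex, Tao, Pia, Ava, Fay]
Visit Xiu; enqueue Dee → queue [Ben, Rex, Tao, Pia, Ava, Fay, Dee]
Visit Ben → queue [Rex, Tao, Pia, Ava, Fay, Dee]
Visit Rex → queue [Tao, Pia, Ava, Fay, Dee]
Visit Tao → queue [Pia, Ava, Fay, Dee]
Visit Pia → queue [Ava, Fay, Dee]
Visit Ava → queue [Fay, Dee]
Visit Fay → queue [Dee]
Visit Dee → queue []

Visit order: Vic, Ivy, Jae, Kai, Mae, Xiu, Ben, Rex, Tao, Pia, Ava, Fay, Dee

Rex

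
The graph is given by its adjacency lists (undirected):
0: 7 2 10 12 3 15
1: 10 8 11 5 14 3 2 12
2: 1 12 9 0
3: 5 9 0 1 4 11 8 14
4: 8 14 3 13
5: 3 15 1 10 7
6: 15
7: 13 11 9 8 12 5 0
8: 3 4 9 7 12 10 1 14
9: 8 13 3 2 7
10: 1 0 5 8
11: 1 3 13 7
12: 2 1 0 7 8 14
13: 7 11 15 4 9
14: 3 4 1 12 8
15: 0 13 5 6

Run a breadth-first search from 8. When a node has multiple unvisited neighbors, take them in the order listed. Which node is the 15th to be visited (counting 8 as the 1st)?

15

Visit 8; enqueue 3, 4, 9, 7, 12, 10, 1, 14 → queue [3, 4, 9, 7, 12, 10, 1, 14]
Visit 3; enqueue 5, 0, 11 → queue [4, 9, 7, 12, 10, 1, 14, 5, 0, 11]
Visit 4; enqueue 13 → queue [9, 7, 12, 10, 1, 14, 5, 0, 11, 13]
Visit 9; enqueue 2 → queue [7, 12, 10, 1, 14, 5, 0, 11, 13, 2]
Visit 7 → queue [12, 10, 1, 14, 5, 0, 11, 13, 2]
Visit 12 → queue [10, 1, 14, 5, 0, 11, 13, 2]
Visit 10 → queue [1, 14, 5, 0, 11, 13, 2]
Visit 1 → queue [14, 5, 0, 11, 13, 2]
Visit 14 → queue [5, 0, 11, 13, 2]
Visit 5; enqueue 15 → queue [0, 11, 13, 2, 15]
Visit 0 → queue [11, 13, 2, 15]
Visit 11 → queue [13, 2, 15]
Visit 13 → queue [2, 15]
Visit 2 → queue [15]
Visit 15; enqueue 6 → queue [6]
Visit 6 → queue []

Visit order: 8, 3, 4, 9, 7, 12, 10, 1, 14, 5, 0, 11, 13, 2, 15, 6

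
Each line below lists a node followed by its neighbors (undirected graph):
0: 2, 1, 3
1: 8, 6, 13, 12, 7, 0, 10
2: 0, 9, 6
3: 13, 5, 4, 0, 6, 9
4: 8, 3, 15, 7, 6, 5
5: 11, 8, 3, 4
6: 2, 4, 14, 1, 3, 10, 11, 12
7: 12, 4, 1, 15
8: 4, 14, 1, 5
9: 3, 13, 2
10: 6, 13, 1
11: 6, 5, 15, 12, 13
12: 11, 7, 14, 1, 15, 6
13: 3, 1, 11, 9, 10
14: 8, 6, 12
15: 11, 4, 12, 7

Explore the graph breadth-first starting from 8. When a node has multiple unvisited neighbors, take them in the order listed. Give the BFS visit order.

Visit 8; enqueue 4, 14, 1, 5 → queue [4, 14, 1, 5]
Visit 4; enqueue 3, 15, 7, 6 → queue [14, 1, 5, 3, 15, 7, 6]
Visit 14; enqueue 12 → queue [1, 5, 3, 15, 7, 6, 12]
Visit 1; enqueue 13, 0, 10 → queue [5, 3, 15, 7, 6, 12, 13, 0, 10]
Visit 5; enqueue 11 → queue [3, 15, 7, 6, 12, 13, 0, 10, 11]
Visit 3; enqueue 9 → queue [15, 7, 6, 12, 13, 0, 10, 11, 9]
Visit 15 → queue [7, 6, 12, 13, 0, 10, 11, 9]
Visit 7 → queue [6, 12, 13, 0, 10, 11, 9]
Visit 6; enqueue 2 → queue [12, 13, 0, 10, 11, 9, 2]
Visit 12 → queue [13, 0, 10, 11, 9, 2]
Visit 13 → queue [0, 10, 11, 9, 2]
Visit 0 → queue [10, 11, 9, 2]
Visit 10 → queue [11, 9, 2]
Visit 11 → queue [9, 2]
Visit 9 → queue [2]
Visit 2 → queue []

8 -> 4 -> 14 -> 1 -> 5 -> 3 -> 15 -> 7 -> 6 -> 12 -> 13 -> 0 -> 10 -> 11 -> 9 -> 2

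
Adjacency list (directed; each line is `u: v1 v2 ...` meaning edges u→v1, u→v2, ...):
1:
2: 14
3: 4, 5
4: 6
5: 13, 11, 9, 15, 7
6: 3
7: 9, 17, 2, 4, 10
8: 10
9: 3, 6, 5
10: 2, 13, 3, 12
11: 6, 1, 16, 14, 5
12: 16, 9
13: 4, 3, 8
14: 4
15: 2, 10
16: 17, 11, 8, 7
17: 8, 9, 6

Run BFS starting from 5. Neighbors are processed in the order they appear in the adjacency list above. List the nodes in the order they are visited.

Visit 5; enqueue 13, 11, 9, 15, 7 → queue [13, 11, 9, 15, 7]
Visit 13; enqueue 4, 3, 8 → queue [11, 9, 15, 7, 4, 3, 8]
Visit 11; enqueue 6, 1, 16, 14 → queue [9, 15, 7, 4, 3, 8, 6, 1, 16, 14]
Visit 9 → queue [15, 7, 4, 3, 8, 6, 1, 16, 14]
Visit 15; enqueue 2, 10 → queue [7, 4, 3, 8, 6, 1, 16, 14, 2, 10]
Visit 7; enqueue 17 → queue [4, 3, 8, 6, 1, 16, 14, 2, 10, 17]
Visit 4 → queue [3, 8, 6, 1, 16, 14, 2, 10, 17]
Visit 3 → queue [8, 6, 1, 16, 14, 2, 10, 17]
Visit 8 → queue [6, 1, 16, 14, 2, 10, 17]
Visit 6 → queue [1, 16, 14, 2, 10, 17]
Visit 1 → queue [16, 14, 2, 10, 17]
Visit 16 → queue [14, 2, 10, 17]
Visit 14 → queue [2, 10, 17]
Visit 2 → queue [10, 17]
Visit 10; enqueue 12 → queue [17, 12]
Visit 17 → queue [12]
Visit 12 → queue []

5, 13, 11, 9, 15, 7, 4, 3, 8, 6, 1, 16, 14, 2, 10, 17, 12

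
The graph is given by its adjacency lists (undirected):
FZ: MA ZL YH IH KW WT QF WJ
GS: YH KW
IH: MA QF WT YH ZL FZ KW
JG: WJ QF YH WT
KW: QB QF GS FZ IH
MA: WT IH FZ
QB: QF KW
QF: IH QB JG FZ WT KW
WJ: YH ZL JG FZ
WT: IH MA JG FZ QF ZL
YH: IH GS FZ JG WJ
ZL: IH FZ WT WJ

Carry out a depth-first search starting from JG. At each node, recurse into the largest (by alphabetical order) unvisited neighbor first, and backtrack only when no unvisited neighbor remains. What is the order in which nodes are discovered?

JG → YH → WJ → ZL → WT → QF → QB → KW → IH → MA → FZ → GS

Visit JG
JG → YH
YH → WJ
WJ → ZL
ZL → WT
WT → QF
QF → QB
QB → KW
KW → IH
IH → MA
MA → FZ
KW → GS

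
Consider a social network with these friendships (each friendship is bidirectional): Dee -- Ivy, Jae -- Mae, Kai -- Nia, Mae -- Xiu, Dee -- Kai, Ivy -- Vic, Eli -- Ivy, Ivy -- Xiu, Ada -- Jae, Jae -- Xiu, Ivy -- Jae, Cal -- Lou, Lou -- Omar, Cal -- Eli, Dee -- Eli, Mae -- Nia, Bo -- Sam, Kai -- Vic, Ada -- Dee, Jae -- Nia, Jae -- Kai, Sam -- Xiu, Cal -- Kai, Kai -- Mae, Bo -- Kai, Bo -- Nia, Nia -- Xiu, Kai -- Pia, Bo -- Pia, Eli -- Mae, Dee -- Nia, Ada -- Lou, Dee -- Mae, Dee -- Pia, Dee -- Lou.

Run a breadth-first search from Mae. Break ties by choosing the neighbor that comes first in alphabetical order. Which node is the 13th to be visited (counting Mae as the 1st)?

Visit Mae; enqueue Dee, Eli, Jae, Kai, Nia, Xiu → queue [Dee, Eli, Jae, Kai, Nia, Xiu]
Visit Dee; enqueue Ada, Ivy, Lou, Pia → queue [Eli, Jae, Kai, Nia, Xiu, Ada, Ivy, Lou, Pia]
Visit Eli; enqueue Cal → queue [Jae, Kai, Nia, Xiu, Ada, Ivy, Lou, Pia, Cal]
Visit Jae → queue [Kai, Nia, Xiu, Ada, Ivy, Lou, Pia, Cal]
Visit Kai; enqueue Bo, Vic → queue [Nia, Xiu, Ada, Ivy, Lou, Pia, Cal, Bo, Vic]
Visit Nia → queue [Xiu, Ada, Ivy, Lou, Pia, Cal, Bo, Vic]
Visit Xiu; enqueue Sam → queue [Ada, Ivy, Lou, Pia, Cal, Bo, Vic, Sam]
Visit Ada → queue [Ivy, Lou, Pia, Cal, Bo, Vic, Sam]
Visit Ivy → queue [Lou, Pia, Cal, Bo, Vic, Sam]
Visit Lou; enqueue Omar → queue [Pia, Cal, Bo, Vic, Sam, Omar]
Visit Pia → queue [Cal, Bo, Vic, Sam, Omar]
Visit Cal → queue [Bo, Vic, Sam, Omar]
Visit Bo → queue [Vic, Sam, Omar]
Visit Vic → queue [Sam, Omar]
Visit Sam → queue [Omar]
Visit Omar → queue []

Visit order: Mae, Dee, Eli, Jae, Kai, Nia, Xiu, Ada, Ivy, Lou, Pia, Cal, Bo, Vic, Sam, Omar

Bo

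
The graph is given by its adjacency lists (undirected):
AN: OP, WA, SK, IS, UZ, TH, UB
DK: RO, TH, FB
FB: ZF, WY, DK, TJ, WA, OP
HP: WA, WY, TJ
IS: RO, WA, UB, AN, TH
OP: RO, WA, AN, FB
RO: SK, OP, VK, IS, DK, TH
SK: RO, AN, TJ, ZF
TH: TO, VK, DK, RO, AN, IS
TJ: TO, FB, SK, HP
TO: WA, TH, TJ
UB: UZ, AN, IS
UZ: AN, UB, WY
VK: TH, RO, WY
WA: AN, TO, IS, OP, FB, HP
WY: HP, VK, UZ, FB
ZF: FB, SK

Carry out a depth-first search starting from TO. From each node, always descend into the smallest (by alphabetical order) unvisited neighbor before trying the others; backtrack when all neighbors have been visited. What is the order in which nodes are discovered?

TO, TH, AN, IS, RO, DK, FB, OP, WA, HP, TJ, SK, ZF, WY, UZ, UB, VK

Visit TO
TO → TH
TH → AN
AN → IS
IS → RO
RO → DK
DK → FB
FB → OP
OP → WA
WA → HP
HP → TJ
TJ → SK
SK → ZF
HP → WY
WY → UZ
UZ → UB
WY → VK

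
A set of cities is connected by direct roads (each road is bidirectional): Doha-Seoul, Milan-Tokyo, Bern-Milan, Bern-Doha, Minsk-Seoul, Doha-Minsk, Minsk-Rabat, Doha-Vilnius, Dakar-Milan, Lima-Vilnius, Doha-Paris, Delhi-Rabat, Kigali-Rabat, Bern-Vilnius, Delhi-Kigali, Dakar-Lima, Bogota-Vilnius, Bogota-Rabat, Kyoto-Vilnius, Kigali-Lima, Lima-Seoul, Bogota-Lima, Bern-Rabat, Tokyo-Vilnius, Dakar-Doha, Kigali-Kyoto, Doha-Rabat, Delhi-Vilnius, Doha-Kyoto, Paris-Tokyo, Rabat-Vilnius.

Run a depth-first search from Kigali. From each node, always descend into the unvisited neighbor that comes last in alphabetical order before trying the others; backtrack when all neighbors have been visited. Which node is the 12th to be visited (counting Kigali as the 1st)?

Bern

Visit Kigali
Kigali → Rabat
Rabat → Vilnius
Vilnius → Tokyo
Tokyo → Paris
Paris → Doha
Doha → Seoul
Seoul → Minsk
Seoul → Lima
Lima → Dakar
Dakar → Milan
Milan → Bern
Lima → Bogota
Doha → Kyoto
Vilnius → Delhi

Visit order: Kigali, Rabat, Vilnius, Tokyo, Paris, Doha, Seoul, Minsk, Lima, Dakar, Milan, Bern, Bogota, Kyoto, Delhi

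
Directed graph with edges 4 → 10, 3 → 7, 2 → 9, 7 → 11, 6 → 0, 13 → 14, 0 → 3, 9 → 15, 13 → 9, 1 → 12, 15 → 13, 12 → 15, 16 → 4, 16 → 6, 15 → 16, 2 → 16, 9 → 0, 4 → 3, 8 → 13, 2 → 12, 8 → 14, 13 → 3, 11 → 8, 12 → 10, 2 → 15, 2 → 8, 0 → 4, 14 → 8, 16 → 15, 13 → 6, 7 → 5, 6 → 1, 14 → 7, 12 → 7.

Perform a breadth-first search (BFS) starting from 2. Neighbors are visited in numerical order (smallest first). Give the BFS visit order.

Visit 2; enqueue 8, 9, 12, 15, 16 → queue [8, 9, 12, 15, 16]
Visit 8; enqueue 13, 14 → queue [9, 12, 15, 16, 13, 14]
Visit 9; enqueue 0 → queue [12, 15, 16, 13, 14, 0]
Visit 12; enqueue 7, 10 → queue [15, 16, 13, 14, 0, 7, 10]
Visit 15 → queue [16, 13, 14, 0, 7, 10]
Visit 16; enqueue 4, 6 → queue [13, 14, 0, 7, 10, 4, 6]
Visit 13; enqueue 3 → queue [14, 0, 7, 10, 4, 6, 3]
Visit 14 → queue [0, 7, 10, 4, 6, 3]
Visit 0 → queue [7, 10, 4, 6, 3]
Visit 7; enqueue 5, 11 → queue [10, 4, 6, 3, 5, 11]
Visit 10 → queue [4, 6, 3, 5, 11]
Visit 4 → queue [6, 3, 5, 11]
Visit 6; enqueue 1 → queue [3, 5, 11, 1]
Visit 3 → queue [5, 11, 1]
Visit 5 → queue [11, 1]
Visit 11 → queue [1]
Visit 1 → queue []

2 8 9 12 15 16 13 14 0 7 10 4 6 3 5 11 1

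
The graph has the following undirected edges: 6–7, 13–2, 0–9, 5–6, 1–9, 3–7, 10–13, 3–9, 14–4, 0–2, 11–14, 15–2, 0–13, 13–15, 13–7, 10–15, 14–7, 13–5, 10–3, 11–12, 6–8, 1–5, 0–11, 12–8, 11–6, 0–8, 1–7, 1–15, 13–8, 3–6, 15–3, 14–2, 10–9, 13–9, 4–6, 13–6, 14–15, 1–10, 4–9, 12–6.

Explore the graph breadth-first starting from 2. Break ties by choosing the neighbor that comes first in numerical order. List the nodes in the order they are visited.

2 → 0 → 13 → 14 → 15 → 8 → 9 → 11 → 5 → 6 → 7 → 10 → 4 → 1 → 3 → 12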